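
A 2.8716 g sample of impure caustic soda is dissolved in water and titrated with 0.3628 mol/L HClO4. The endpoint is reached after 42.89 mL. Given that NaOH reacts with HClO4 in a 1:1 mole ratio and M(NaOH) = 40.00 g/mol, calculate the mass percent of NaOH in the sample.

n(HClO4) = 0.3628 x 0.04289 = 0.01556 mol.
n(NaOH) = 0.01556 / 1 = 0.01556 mol.
mass of NaOH = 0.01556 x 40.00 = 0.6224 g.
% purity = 0.6224 / 2.8716 x 100 = 21.7%.

21.7%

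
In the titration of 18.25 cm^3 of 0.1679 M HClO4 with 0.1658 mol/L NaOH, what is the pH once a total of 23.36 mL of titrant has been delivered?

12.29

n(acid) = 0.1679 x 0.01825 = 0.003064 mol; n(NaOH) added = 0.1658 x 0.02336 = 0.003873 mol.
Base is in excess by 0.003873 - 0.003064 = 0.0008089 mol in a total volume of 0.04161 L.
[OH^-] = 0.0008089/0.04161 = 0.01944 M, so pOH = 1.71 and pH = 14.00 - 1.71 = 12.29.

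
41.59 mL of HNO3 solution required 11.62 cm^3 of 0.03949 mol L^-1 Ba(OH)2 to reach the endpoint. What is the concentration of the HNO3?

n(Ba(OH)2) delivered = 0.03949 x 0.01162 = 0.0004589 mol.
The reaction is 2 HNO3 + 1 Ba(OH)2, so n(HNO3) = 0.0004589 x 2/1 = 0.0009177 mol.
[HNO3] = 0.0009177 mol / 0.04159 L = 0.0221 M.

0.0221 M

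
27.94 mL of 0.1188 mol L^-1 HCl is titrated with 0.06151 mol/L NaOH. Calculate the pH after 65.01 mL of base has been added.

n(acid) = 0.1188 x 0.02794 = 0.003319 mol; n(NaOH) added = 0.06151 x 0.06501 = 0.003999 mol.
Base is in excess by 0.003999 - 0.003319 = 0.0006795 mol in a total volume of 0.09295 L.
[OH^-] = 0.0006795/0.09295 = 0.007310 M, so pOH = 2.14 and pH = 14.00 - 2.14 = 11.86.

11.86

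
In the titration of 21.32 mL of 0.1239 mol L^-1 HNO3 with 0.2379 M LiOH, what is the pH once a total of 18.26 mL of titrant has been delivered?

n(acid) = 0.1239 x 0.02132 = 0.002642 mol; n(LiOH) added = 0.2379 x 0.01826 = 0.004344 mol.
Base is in excess by 0.004344 - 0.002642 = 0.001703 mol in a total volume of 0.03958 L.
[OH^-] = 0.001703/0.03958 = 0.04301 M, so pOH = 1.37 and pH = 14.00 - 1.37 = 12.63.

12.63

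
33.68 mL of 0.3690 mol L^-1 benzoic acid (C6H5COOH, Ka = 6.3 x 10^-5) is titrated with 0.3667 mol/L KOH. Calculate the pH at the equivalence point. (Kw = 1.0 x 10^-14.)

n(C6H5COOH) = 0.3690 x 0.03368 = 0.01243 mol; V(KOH) at equivalence = 0.01243/0.3667 = 0.03389 L.
At equivalence all the acid is converted to C6H5COO-; total volume = 0.03368 + 0.03389 = 0.06757 L, so [C6H5COO-] = 0.01243/0.06757 = 0.1839 M.
Kb = Kw/Ka = 1.0e-14 / 6.3 x 10^-5 = 1.59e-10.
[OH^-] = sqrt(Kb x [C6H5COO-]) = sqrt(1.59e-10 x 0.1839) = 5.40e-6 M.
pOH = 5.27, so pH = 14.00 - 5.27 = 8.73.

8.73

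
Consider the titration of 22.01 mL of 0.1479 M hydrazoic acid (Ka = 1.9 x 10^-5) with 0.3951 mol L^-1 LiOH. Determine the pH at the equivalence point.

8.88

n(HN3) = 0.1479 x 0.02201 = 0.003255 mol; V(LiOH) at equivalence = 0.003255/0.3951 = 0.008239 L.
At equivalence all the acid is converted to N3-; total volume = 0.02201 + 0.008239 = 0.03025 L, so [N3-] = 0.003255/0.03025 = 0.1076 M.
Kb = Kw/Ka = 1.0e-14 / 1.9 x 10^-5 = 5.26e-10.
[OH^-] = sqrt(Kb x [N3-]) = sqrt(5.26e-10 x 0.1076) = 7.53e-6 M.
pOH = 5.12, so pH = 14.00 - 5.12 = 8.88.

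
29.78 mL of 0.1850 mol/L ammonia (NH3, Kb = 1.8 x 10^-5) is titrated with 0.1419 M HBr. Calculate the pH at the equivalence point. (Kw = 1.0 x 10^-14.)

n(NH3) = 0.1850 x 0.02978 = 0.005509 mol; V(HBr) at equivalence = 0.005509/0.1419 = 0.03883 L.
At equivalence the base is fully converted to NH4+; total volume = 0.06861 L, so [NH4+] = 0.005509/0.06861 = 0.08030 M.
Ka(NH4+) = Kw/Kb = 1.0e-14 / 1.8 x 10^-5 = 5.56e-10.
[H^+] = sqrt(Ka x [NH4+]) = sqrt(5.56e-10 x 0.08030) = 6.68e-6 M.
pH = -log(6.68e-6) = 5.18.

5.18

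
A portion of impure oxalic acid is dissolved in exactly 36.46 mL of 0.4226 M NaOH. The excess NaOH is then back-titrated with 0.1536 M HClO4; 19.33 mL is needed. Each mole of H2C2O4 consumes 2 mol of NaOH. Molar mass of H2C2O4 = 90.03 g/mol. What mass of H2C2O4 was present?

Total n(NaOH) added = 0.4226 x 0.03646 = 0.01541 mol.
n(HClO4) used = 0.1536 x 0.01933 = 0.002969 mol, which equals the excess n(NaOH).
So n(NaOH) consumed by the sample = 0.01541 - 0.002969 = 0.01244 mol.
n(H2C2O4) = 0.01244 / 2 = 0.006219 mol.
mass = 0.006219 mol x 90.03 g/mol = 0.560 g.

0.560 g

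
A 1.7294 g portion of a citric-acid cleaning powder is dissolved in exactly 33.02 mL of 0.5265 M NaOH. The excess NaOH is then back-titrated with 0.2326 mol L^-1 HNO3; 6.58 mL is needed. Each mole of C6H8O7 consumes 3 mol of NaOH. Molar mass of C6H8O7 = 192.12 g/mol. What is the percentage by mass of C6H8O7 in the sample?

58.7%

Total n(NaOH) added = 0.5265 x 0.03302 = 0.01739 mol.
n(HNO3) used = 0.2326 x 0.006580 = 0.001531 mol, which equals the excess n(NaOH).
So n(NaOH) consumed by the sample = 0.01739 - 0.001531 = 0.01585 mol.
n(C6H8O7) = 0.01585 / 3 = 0.005285 mol.
mass C6H8O7 = 0.005285 x 192.12 = 1.015 g, so %C6H8O7 = 1.015/1.7294 x 100 = 58.7%.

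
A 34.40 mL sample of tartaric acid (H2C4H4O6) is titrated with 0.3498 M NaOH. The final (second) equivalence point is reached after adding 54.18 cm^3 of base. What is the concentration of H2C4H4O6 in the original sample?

n(NaOH) = 0.3498 x 0.05418 = 0.01895 mol.
At the final (second) equivalence point, 2 mol OH^- react per mol H2C4H4O6, so n(H2C4H4O6) = 0.01895 / 2 = 0.009476 mol.
[H2C4H4O6] = 0.009476 / 0.03440 L = 0.275 M.

0.275 M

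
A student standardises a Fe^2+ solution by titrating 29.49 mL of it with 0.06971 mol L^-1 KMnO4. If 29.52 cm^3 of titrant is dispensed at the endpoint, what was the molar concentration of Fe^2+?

0.349 M

n(KMnO4) = 0.06971 x 0.02952 = 0.002058 mol.
From the balanced equation, 1 mol KMnO4 reacts with 5 mol Fe^2+, so n(Fe^2+) = 0.002058 x 5/1 = 0.01029 mol.
[Fe^2+] = 0.01029 / 0.02949 L = 0.349 M.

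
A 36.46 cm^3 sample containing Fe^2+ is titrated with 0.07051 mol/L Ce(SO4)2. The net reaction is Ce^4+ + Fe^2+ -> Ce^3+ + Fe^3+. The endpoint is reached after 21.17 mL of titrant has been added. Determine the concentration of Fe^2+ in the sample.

0.0409 M

n(Ce(SO4)2) = 0.07051 x 0.02117 = 0.001493 mol.
From the balanced equation, 1 mol Ce(SO4)2 reacts with 1 mol Fe^2+, so n(Fe^2+) = 0.001493 x 1/1 = 0.001493 mol.
[Fe^2+] = 0.001493 / 0.03646 L = 0.0409 M.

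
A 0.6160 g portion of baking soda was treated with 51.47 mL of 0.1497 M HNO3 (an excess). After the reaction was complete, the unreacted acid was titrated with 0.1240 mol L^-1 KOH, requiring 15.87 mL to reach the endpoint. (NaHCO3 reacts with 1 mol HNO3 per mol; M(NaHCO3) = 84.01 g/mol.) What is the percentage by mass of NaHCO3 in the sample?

Total n(HNO3) added = 0.1497 x 0.05147 = 0.007705 mol.
n(KOH) used = 0.1240 x 0.01587 = 0.001968 mol, which equals the excess n(HNO3).
So n(HNO3) consumed by the sample = 0.007705 - 0.001968 = 0.005737 mol.
n(NaHCO3) = 0.005737 / 1 = 0.005737 mol.
mass NaHCO3 = 0.005737 x 84.01 = 0.4820 g, so %NaHCO3 = 0.4820/0.6160 x 100 = 78.2%.

78.2%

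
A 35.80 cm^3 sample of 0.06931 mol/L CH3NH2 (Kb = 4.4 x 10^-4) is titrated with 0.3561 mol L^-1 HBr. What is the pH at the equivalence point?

5.94

n(CH3NH2) = 0.06931 x 0.03580 = 0.002481 mol; V(HBr) at equivalence = 0.002481/0.3561 = 0.006968 L.
At equivalence the base is fully converted to CH3NH3+; total volume = 0.04277 L, so [CH3NH3+] = 0.002481/0.04277 = 0.05802 M.
Ka(CH3NH3+) = Kw/Kb = 1.0e-14 / 4.4 x 10^-4 = 2.27e-11.
[H^+] = sqrt(Ka x [CH3NH3+]) = sqrt(2.27e-11 x 0.05802) = 1.15e-6 M.
pH = -log(1.15e-6) = 5.94.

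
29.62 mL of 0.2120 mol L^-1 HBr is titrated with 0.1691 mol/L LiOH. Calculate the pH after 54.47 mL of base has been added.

12.54

n(acid) = 0.2120 x 0.02962 = 0.006279 mol; n(LiOH) added = 0.1691 x 0.05447 = 0.009211 mol.
Base is in excess by 0.009211 - 0.006279 = 0.002931 mol in a total volume of 0.08409 L.
[OH^-] = 0.002931/0.08409 = 0.03486 M, so pOH = 1.46 and pH = 14.00 - 1.46 = 12.54.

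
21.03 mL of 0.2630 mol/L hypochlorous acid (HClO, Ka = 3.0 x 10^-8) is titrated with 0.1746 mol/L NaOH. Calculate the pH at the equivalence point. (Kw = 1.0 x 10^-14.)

n(HClO) = 0.2630 x 0.02103 = 0.005531 mol; V(NaOH) at equivalence = 0.005531/0.1746 = 0.03168 L.
At equivalence all the acid is converted to ClO-; total volume = 0.02103 + 0.03168 = 0.05271 L, so [ClO-] = 0.005531/0.05271 = 0.1049 M.
Kb = Kw/Ka = 1.0e-14 / 3.0 x 10^-8 = 3.33e-7.
[OH^-] = sqrt(Kb x [ClO-]) = sqrt(3.33e-7 x 0.1049) = 0.000187 M.
pOH = 3.73, so pH = 14.00 - 3.73 = 10.27.

10.27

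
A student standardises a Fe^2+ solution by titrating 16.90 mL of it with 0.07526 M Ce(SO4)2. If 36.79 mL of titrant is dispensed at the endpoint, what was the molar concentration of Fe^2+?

0.164 M

n(Ce(SO4)2) = 0.07526 x 0.03679 = 0.002769 mol.
From the balanced equation, 1 mol Ce(SO4)2 reacts with 1 mol Fe^2+, so n(Fe^2+) = 0.002769 x 1/1 = 0.002769 mol.
[Fe^2+] = 0.002769 / 0.01690 L = 0.164 M.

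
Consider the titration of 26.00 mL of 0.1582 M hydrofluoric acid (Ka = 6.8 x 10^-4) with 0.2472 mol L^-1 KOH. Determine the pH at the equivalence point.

8.08

n(HF) = 0.1582 x 0.02600 = 0.004113 mol; V(KOH) at equivalence = 0.004113/0.2472 = 0.01664 L.
At equivalence all the acid is converted to F-; total volume = 0.02600 + 0.01664 = 0.04264 L, so [F-] = 0.004113/0.04264 = 0.09647 M.
Kb = Kw/Ka = 1.0e-14 / 6.8 x 10^-4 = 1.47e-11.
[OH^-] = sqrt(Kb x [F-]) = sqrt(1.47e-11 x 0.09647) = 1.19e-6 M.
pOH = 5.92, so pH = 14.00 - 5.92 = 8.08.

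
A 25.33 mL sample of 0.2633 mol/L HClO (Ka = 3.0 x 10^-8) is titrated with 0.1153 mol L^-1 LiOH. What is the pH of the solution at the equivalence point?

n(HClO) = 0.2633 x 0.02533 = 0.006669 mol; V(LiOH) at equivalence = 0.006669/0.1153 = 0.05784 L.
At equivalence all the acid is converted to ClO-; total volume = 0.02533 + 0.05784 = 0.08317 L, so [ClO-] = 0.006669/0.08317 = 0.08019 M.
Kb = Kw/Ka = 1.0e-14 / 3.0 x 10^-8 = 3.33e-7.
[OH^-] = sqrt(Kb x [ClO-]) = sqrt(3.33e-7 x 0.08019) = 0.000163 M.
pOH = 3.79, so pH = 14.00 - 3.79 = 10.21.

10.21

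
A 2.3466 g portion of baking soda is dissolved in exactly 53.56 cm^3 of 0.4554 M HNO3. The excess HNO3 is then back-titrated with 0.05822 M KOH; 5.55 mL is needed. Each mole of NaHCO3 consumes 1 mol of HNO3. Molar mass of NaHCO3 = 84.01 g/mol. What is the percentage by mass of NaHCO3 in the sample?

86.2%

Total n(HNO3) added = 0.4554 x 0.05356 = 0.02439 mol.
n(KOH) used = 0.05822 x 0.005550 = 0.0003231 mol, which equals the excess n(HNO3).
So n(HNO3) consumed by the sample = 0.02439 - 0.0003231 = 0.02407 mol.
n(NaHCO3) = 0.02407 / 1 = 0.02407 mol.
mass NaHCO3 = 0.02407 x 84.01 = 2.022 g, so %NaHCO3 = 2.022/2.3466 x 100 = 86.2%.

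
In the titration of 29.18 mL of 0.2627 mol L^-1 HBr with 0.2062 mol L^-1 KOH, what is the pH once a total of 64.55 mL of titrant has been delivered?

n(acid) = 0.2627 x 0.02918 = 0.007666 mol; n(KOH) added = 0.2062 x 0.06455 = 0.01331 mol.
Base is in excess by 0.01331 - 0.007666 = 0.005645 mol in a total volume of 0.09373 L.
[OH^-] = 0.005645/0.09373 = 0.06022 M, so pOH = 1.22 and pH = 14.00 - 1.22 = 12.78.

12.78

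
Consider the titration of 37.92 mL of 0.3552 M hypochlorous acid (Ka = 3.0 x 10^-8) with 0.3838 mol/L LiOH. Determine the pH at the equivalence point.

n(HClO) = 0.3552 x 0.03792 = 0.01347 mol; V(LiOH) at equivalence = 0.01347/0.3838 = 0.03509 L.
At equivalence all the acid is converted to ClO-; total volume = 0.03792 + 0.03509 = 0.07301 L, so [ClO-] = 0.01347/0.07301 = 0.1845 M.
Kb = Kw/Ka = 1.0e-14 / 3.0 x 10^-8 = 3.33e-7.
[OH^-] = sqrt(Kb x [ClO-]) = sqrt(3.33e-7 x 0.1845) = 0.000248 M.
pOH = 3.61, so pH = 14.00 - 3.61 = 10.39.

10.39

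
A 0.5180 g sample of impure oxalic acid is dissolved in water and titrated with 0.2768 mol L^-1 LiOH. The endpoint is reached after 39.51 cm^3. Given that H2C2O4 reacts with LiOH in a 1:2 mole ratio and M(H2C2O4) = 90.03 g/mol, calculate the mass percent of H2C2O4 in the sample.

n(LiOH) = 0.2768 x 0.03951 = 0.01094 mol.
n(H2C2O4) = 0.01094 / 2 = 0.005468 mol.
mass of H2C2O4 = 0.005468 x 90.03 = 0.4923 g.
% purity = 0.4923 / 0.5180 x 100 = 95.0%.

95.0%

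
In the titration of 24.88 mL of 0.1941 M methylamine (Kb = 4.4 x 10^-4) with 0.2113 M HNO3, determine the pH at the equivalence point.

5.82

n(CH3NH2) = 0.1941 x 0.02488 = 0.004829 mol; V(HNO3) at equivalence = 0.004829/0.2113 = 0.02285 L.
At equivalence the base is fully converted to CH3NH3+; total volume = 0.04773 L, so [CH3NH3+] = 0.004829/0.04773 = 0.1012 M.
Ka(CH3NH3+) = Kw/Kb = 1.0e-14 / 4.4 x 10^-4 = 2.27e-11.
[H^+] = sqrt(Ka x [CH3NH3+]) = sqrt(2.27e-11 x 0.1012) = 1.52e-6 M.
pH = -log(1.52e-6) = 5.82.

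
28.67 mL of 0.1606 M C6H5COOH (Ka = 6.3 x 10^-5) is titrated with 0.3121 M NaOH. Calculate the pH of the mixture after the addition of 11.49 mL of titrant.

4.75

Initial n(C6H5COOH) = 0.1606 x 0.02867 = 0.004604 mol.
n(NaOH) added = 0.3121 x 0.01149 = 0.003586 mol, converting that many moles of C6H5COOH to C6H5COO-.
Remaining n(C6H5COOH) = 0.001018 mol; n(C6H5COO-) = 0.003586 mol.
By Henderson-Hasselbalch, pH = pKa + log([A^-]/[HA]) = 4.20 + log(0.003586/0.001018) = 4.20 + (+0.55) = 4.75.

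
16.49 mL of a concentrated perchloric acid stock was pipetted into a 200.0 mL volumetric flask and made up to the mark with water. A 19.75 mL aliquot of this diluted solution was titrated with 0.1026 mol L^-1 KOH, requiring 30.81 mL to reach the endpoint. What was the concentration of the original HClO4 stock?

1.94 M

n(KOH) = 0.1026 x 0.03081 = 0.003161 mol.
n(HClO4) in the aliquot = 0.003161 mol.
[diluted HClO4] = 0.003161 / 0.01975 = 0.1601 M.
Dilution factor = 200.0/16.49 = 12.13, so [stock] = 0.1601 x 12.13 = 1.94 M.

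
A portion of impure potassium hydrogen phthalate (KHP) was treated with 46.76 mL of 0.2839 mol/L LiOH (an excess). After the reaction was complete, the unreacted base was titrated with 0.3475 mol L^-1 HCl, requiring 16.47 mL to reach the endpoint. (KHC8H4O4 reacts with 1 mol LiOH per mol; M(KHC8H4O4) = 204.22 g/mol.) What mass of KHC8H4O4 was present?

1.54 g

Total n(LiOH) added = 0.2839 x 0.04676 = 0.01328 mol.
n(HCl) used = 0.3475 x 0.01647 = 0.005723 mol, which equals the excess n(LiOH).
So n(LiOH) consumed by the sample = 0.01328 - 0.005723 = 0.007552 mol.
n(KHC8H4O4) = 0.007552 / 1 = 0.007552 mol.
mass = 0.007552 mol x 204.22 g/mol = 1.54 g.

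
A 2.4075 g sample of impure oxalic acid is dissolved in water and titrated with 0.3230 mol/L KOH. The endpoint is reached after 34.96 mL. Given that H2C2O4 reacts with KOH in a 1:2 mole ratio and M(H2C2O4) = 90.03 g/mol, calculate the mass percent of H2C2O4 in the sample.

21.1%

n(KOH) = 0.3230 x 0.03496 = 0.01129 mol.
n(H2C2O4) = 0.01129 / 2 = 0.005646 mol.
mass of H2C2O4 = 0.005646 x 90.03 = 0.5083 g.
% purity = 0.5083 / 2.4075 x 100 = 21.1%.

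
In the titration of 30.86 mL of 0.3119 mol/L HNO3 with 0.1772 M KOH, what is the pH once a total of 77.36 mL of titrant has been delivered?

n(acid) = 0.3119 x 0.03086 = 0.009625 mol; n(KOH) added = 0.1772 x 0.07736 = 0.01371 mol.
Base is in excess by 0.01371 - 0.009625 = 0.004083 mol in a total volume of 0.1082 L.
[OH^-] = 0.004083/0.1082 = 0.03773 M, so pOH = 1.42 and pH = 14.00 - 1.42 = 12.58.

12.58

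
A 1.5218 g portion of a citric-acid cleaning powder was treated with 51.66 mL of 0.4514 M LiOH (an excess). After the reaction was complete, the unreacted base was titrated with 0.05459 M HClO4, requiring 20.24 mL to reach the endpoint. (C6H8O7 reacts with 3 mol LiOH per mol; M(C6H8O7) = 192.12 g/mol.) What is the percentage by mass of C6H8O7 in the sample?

Total n(LiOH) added = 0.4514 x 0.05166 = 0.02332 mol.
n(HClO4) used = 0.05459 x 0.02024 = 0.001105 mol, which equals the excess n(LiOH).
So n(LiOH) consumed by the sample = 0.02332 - 0.001105 = 0.02221 mol.
n(C6H8O7) = 0.02221 / 3 = 0.007405 mol.
mass C6H8O7 = 0.007405 x 192.12 = 1.423 g, so %C6H8O7 = 1.423/1.5218 x 100 = 93.5%.

93.5%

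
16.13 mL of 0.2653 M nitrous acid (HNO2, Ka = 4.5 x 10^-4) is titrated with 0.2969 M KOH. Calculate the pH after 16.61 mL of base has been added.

12.30

n(acid) = 0.2653 x 0.01613 = 0.004279 mol; n(KOH) added = 0.2969 x 0.01661 = 0.004932 mol.
Base is in excess by 0.004932 - 0.004279 = 0.0006522 mol in a total volume of 0.03274 L.
[OH^-] = 0.0006522/0.03274 = 0.01992 M, so pOH = 1.70 and pH = 14.00 - 1.70 = 12.30.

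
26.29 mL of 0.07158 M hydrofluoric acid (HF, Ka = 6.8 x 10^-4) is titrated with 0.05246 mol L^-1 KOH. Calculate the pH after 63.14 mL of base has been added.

12.20

n(acid) = 0.07158 x 0.02629 = 0.001882 mol; n(KOH) added = 0.05246 x 0.06314 = 0.003312 mol.
Base is in excess by 0.003312 - 0.001882 = 0.001430 mol in a total volume of 0.08943 L.
[OH^-] = 0.001430/0.08943 = 0.01600 M, so pOH = 1.80 and pH = 14.00 - 1.80 = 12.20.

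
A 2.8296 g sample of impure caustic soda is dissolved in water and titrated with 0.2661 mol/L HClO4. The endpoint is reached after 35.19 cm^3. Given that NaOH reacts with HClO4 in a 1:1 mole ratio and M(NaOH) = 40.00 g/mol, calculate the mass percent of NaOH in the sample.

13.2%

n(HClO4) = 0.2661 x 0.03519 = 0.009364 mol.
n(NaOH) = 0.009364 / 1 = 0.009364 mol.
mass of NaOH = 0.009364 x 40.00 = 0.3746 g.
% purity = 0.3746 / 2.8296 x 100 = 13.2%.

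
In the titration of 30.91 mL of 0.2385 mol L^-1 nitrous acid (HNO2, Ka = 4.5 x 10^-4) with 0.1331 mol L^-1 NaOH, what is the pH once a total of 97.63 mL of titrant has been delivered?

12.64

n(acid) = 0.2385 x 0.03091 = 0.007372 mol; n(NaOH) added = 0.1331 x 0.09763 = 0.01299 mol.
Base is in excess by 0.01299 - 0.007372 = 0.005623 mol in a total volume of 0.1285 L.
[OH^-] = 0.005623/0.1285 = 0.04374 M, so pOH = 1.36 and pH = 14.00 - 1.36 = 12.64.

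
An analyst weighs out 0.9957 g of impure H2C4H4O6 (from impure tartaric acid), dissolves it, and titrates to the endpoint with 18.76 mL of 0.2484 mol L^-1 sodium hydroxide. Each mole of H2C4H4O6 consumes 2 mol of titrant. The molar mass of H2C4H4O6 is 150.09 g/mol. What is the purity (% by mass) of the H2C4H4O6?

35.1%

n(NaOH) = 0.2484 x 0.01876 = 0.004660 mol.
n(H2C4H4O6) = 0.004660 / 2 = 0.002330 mol.
mass of H2C4H4O6 = 0.002330 x 150.09 = 0.3497 g.
% purity = 0.3497 / 0.9957 x 100 = 35.1%.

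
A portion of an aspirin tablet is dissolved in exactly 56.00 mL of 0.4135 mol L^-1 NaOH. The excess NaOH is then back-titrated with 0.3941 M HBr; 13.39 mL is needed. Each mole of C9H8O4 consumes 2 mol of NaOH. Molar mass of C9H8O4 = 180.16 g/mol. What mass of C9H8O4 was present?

Total n(NaOH) added = 0.4135 x 0.05600 = 0.02316 mol.
n(HBr) used = 0.3941 x 0.01339 = 0.005277 mol, which equals the excess n(NaOH).
So n(NaOH) consumed by the sample = 0.02316 - 0.005277 = 0.01788 mol.
n(C9H8O4) = 0.01788 / 2 = 0.008940 mol.
mass = 0.008940 mol x 180.16 g/mol = 1.61 g.

1.61 g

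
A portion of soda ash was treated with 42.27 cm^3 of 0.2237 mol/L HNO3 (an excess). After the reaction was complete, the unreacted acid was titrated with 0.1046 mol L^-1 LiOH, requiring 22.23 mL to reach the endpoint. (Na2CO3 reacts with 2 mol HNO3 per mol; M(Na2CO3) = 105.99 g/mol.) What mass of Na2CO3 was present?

Total n(HNO3) added = 0.2237 x 0.04227 = 0.009456 mol.
n(LiOH) used = 0.1046 x 0.02223 = 0.002325 mol, which equals the excess n(HNO3).
So n(HNO3) consumed by the sample = 0.009456 - 0.002325 = 0.007131 mol.
n(Na2CO3) = 0.007131 / 2 = 0.003565 mol.
mass = 0.003565 mol x 105.99 g/mol = 0.378 g.

0.378 g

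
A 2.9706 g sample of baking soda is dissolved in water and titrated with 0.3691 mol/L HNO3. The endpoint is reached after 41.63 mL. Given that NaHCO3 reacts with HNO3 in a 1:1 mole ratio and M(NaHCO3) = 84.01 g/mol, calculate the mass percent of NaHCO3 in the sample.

43.5%

n(HNO3) = 0.3691 x 0.04163 = 0.01537 mol.
n(NaHCO3) = 0.01537 / 1 = 0.01537 mol.
mass of NaHCO3 = 0.01537 x 84.01 = 1.291 g.
% purity = 1.291 / 2.9706 x 100 = 43.5%.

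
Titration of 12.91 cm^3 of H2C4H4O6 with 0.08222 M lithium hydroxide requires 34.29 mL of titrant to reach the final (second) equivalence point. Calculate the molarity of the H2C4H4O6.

n(LiOH) = 0.08222 x 0.03429 = 0.002819 mol.
At the final (second) equivalence point, 2 mol OH^- react per mol H2C4H4O6, so n(H2C4H4O6) = 0.002819 / 2 = 0.001410 mol.
[H2C4H4O6] = 0.001410 / 0.01291 L = 0.109 M.

0.109 M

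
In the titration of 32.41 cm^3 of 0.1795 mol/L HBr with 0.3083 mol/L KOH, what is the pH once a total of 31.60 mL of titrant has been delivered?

12.79

n(acid) = 0.1795 x 0.03241 = 0.005818 mol; n(KOH) added = 0.3083 x 0.03160 = 0.009742 mol.
Base is in excess by 0.009742 - 0.005818 = 0.003925 mol in a total volume of 0.06401 L.
[OH^-] = 0.003925/0.06401 = 0.06131 M, so pOH = 1.21 and pH = 14.00 - 1.21 = 12.79.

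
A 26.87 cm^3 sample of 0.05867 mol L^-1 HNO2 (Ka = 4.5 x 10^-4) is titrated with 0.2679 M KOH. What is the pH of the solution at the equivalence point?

8.01

n(HNO2) = 0.05867 x 0.02687 = 0.001576 mol; V(KOH) at equivalence = 0.001576/0.2679 = 0.005885 L.
At equivalence all the acid is converted to NO2-; total volume = 0.02687 + 0.005885 = 0.03275 L, so [NO2-] = 0.001576/0.03275 = 0.04813 M.
Kb = Kw/Ka = 1.0e-14 / 4.5 x 10^-4 = 2.22e-11.
[OH^-] = sqrt(Kb x [NO2-]) = sqrt(2.22e-11 x 0.04813) = 1.03e-6 M.
pOH = 5.99, so pH = 14.00 - 5.99 = 8.01.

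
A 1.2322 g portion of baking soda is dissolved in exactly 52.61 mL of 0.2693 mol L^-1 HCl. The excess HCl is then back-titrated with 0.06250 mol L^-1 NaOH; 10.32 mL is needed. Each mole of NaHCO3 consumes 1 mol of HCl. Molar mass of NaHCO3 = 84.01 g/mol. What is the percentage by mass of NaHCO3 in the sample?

Total n(HCl) added = 0.2693 x 0.05261 = 0.01417 mol.
n(NaOH) used = 0.06250 x 0.01032 = 0.0006450 mol, which equals the excess n(HCl).
So n(HCl) consumed by the sample = 0.01417 - 0.0006450 = 0.01352 mol.
n(NaHCO3) = 0.01352 / 1 = 0.01352 mol.
mass NaHCO3 = 0.01352 x 84.01 = 1.136 g, so %NaHCO3 = 1.136/1.2322 x 100 = 92.2%.

92.2%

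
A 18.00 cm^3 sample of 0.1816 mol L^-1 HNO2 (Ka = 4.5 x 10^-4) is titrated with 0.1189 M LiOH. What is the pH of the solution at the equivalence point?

8.10

n(HNO2) = 0.1816 x 0.01800 = 0.003269 mol; V(LiOH) at equivalence = 0.003269/0.1189 = 0.02749 L.
At equivalence all the acid is converted to NO2-; total volume = 0.01800 + 0.02749 = 0.04549 L, so [NO2-] = 0.003269/0.04549 = 0.07185 M.
Kb = Kw/Ka = 1.0e-14 / 4.5 x 10^-4 = 2.22e-11.
[OH^-] = sqrt(Kb x [NO2-]) = sqrt(2.22e-11 x 0.07185) = 1.26e-6 M.
pOH = 5.90, so pH = 14.00 - 5.90 = 8.10.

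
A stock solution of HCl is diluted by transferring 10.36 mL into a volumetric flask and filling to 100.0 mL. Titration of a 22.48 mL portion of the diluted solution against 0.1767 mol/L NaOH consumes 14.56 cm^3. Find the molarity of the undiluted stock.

1.10 M

n(NaOH) = 0.1767 x 0.01456 = 0.002573 mol.
n(HCl) in the aliquot = 0.002573 mol.
[diluted HCl] = 0.002573 / 0.02248 = 0.1144 M.
Dilution factor = 100.0/10.36 = 9.653, so [stock] = 0.1144 x 9.653 = 1.10 M.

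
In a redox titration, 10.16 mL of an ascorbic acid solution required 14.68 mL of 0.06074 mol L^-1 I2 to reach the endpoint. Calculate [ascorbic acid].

0.0878 M

n(I2) = 0.06074 x 0.01468 = 0.0008917 mol.
From the balanced equation, 1 mol I2 reacts with 1 mol ascorbic acid, so n(ascorbic acid) = 0.0008917 x 1/1 = 0.0008917 mol.
[ascorbic acid] = 0.0008917 / 0.01016 L = 0.0878 M.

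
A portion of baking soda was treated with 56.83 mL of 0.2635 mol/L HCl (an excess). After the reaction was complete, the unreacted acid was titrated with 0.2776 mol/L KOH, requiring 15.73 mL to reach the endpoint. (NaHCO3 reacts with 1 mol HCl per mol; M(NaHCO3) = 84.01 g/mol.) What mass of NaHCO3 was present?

0.891 g

Total n(HCl) added = 0.2635 x 0.05683 = 0.01497 mol.
n(KOH) used = 0.2776 x 0.01573 = 0.004367 mol, which equals the excess n(HCl).
So n(HCl) consumed by the sample = 0.01497 - 0.004367 = 0.01061 mol.
n(NaHCO3) = 0.01061 / 1 = 0.01061 mol.
mass = 0.01061 mol x 84.01 g/mol = 0.891 g.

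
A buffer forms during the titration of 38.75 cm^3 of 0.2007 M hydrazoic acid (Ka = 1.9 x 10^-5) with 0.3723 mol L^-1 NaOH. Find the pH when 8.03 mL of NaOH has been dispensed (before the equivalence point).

Initial n(HN3) = 0.2007 x 0.03875 = 0.007777 mol.
n(NaOH) added = 0.3723 x 0.008030 = 0.002990 mol, converting that many moles of HN3 to N3-.
Remaining n(HN3) = 0.004788 mol; n(N3-) = 0.002990 mol.
By Henderson-Hasselbalch, pH = pKa + log([A^-]/[HA]) = 4.72 + log(0.002990/0.004788) = 4.72 + (-0.20) = 4.52.

4.52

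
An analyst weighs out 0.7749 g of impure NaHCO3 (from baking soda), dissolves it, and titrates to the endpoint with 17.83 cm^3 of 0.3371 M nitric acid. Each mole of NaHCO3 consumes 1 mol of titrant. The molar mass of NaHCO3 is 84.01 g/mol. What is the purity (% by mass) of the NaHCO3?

65.2%

n(HNO3) = 0.3371 x 0.01783 = 0.006010 mol.
n(NaHCO3) = 0.006010 / 1 = 0.006010 mol.
mass of NaHCO3 = 0.006010 x 84.01 = 0.5049 g.
% purity = 0.5049 / 0.7749 x 100 = 65.2%.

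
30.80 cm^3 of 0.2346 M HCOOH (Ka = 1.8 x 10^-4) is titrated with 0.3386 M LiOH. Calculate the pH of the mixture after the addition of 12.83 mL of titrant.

3.92

Initial n(HCOOH) = 0.2346 x 0.03080 = 0.007226 mol.
n(LiOH) added = 0.3386 x 0.01283 = 0.004344 mol, converting that many moles of HCOOH to HCOO-.
Remaining n(HCOOH) = 0.002881 mol; n(HCOO-) = 0.004344 mol.
By Henderson-Hasselbalch, pH = pKa + log([A^-]/[HA]) = 3.74 + log(0.004344/0.002881) = 3.74 + (+0.18) = 3.92.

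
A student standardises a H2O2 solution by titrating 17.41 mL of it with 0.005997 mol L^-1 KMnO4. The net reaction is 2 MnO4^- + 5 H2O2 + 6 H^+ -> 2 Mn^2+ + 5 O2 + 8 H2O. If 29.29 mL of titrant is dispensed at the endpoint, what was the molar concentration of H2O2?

0.0252 M

n(KMnO4) = 0.005997 x 0.02929 = 0.0001757 mol.
From the balanced equation, 2 mol KMnO4 reacts with 5 mol H2O2, so n(H2O2) = 0.0001757 x 5/2 = 0.0004391 mol.
[H2O2] = 0.0004391 / 0.01741 L = 0.0252 M.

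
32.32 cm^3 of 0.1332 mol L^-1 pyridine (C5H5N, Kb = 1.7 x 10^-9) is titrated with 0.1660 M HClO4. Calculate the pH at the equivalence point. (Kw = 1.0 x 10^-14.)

3.18

n(C5H5N) = 0.1332 x 0.03232 = 0.004305 mol; V(HClO4) at equivalence = 0.004305/0.1660 = 0.02593 L.
At equivalence the base is fully converted to C5H5NH+; total volume = 0.05825 L, so [C5H5NH+] = 0.004305/0.05825 = 0.07390 M.
Ka(C5H5NH+) = Kw/Kb = 1.0e-14 / 1.7 x 10^-9 = 5.88e-6.
[H^+] = sqrt(Ka x [C5H5NH+]) = sqrt(5.88e-6 x 0.07390) = 0.000659 M.
pH = -log(0.000659) = 3.18.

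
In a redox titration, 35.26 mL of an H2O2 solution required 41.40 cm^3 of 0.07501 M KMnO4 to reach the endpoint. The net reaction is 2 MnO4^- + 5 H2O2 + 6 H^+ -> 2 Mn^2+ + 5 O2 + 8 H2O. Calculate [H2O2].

0.220 M

n(KMnO4) = 0.07501 x 0.04140 = 0.003105 mol.
From the balanced equation, 2 mol KMnO4 reacts with 5 mol H2O2, so n(H2O2) = 0.003105 x 5/2 = 0.007764 mol.
[H2O2] = 0.007764 / 0.03526 L = 0.220 M.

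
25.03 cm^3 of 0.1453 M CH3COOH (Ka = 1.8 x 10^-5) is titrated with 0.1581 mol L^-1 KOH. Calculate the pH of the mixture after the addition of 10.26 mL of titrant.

Initial n(CH3COOH) = 0.1453 x 0.02503 = 0.003637 mol.
n(KOH) added = 0.1581 x 0.01026 = 0.001622 mol, converting that many moles of CH3COOH to CH3COO-.
Remaining n(CH3COOH) = 0.002015 mol; n(CH3COO-) = 0.001622 mol.
By Henderson-Hasselbalch, pH = pKa + log([A^-]/[HA]) = 4.74 + log(0.001622/0.002015) = 4.74 + (-0.09) = 4.65.

4.65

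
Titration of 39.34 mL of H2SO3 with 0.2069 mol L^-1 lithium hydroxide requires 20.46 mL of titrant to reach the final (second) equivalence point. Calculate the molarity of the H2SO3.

n(LiOH) = 0.2069 x 0.02046 = 0.004233 mol.
At the final (second) equivalence point, 2 mol OH^- react per mol H2SO3, so n(H2SO3) = 0.004233 / 2 = 0.002117 mol.
[H2SO3] = 0.002117 / 0.03934 L = 0.0538 M.

0.0538 M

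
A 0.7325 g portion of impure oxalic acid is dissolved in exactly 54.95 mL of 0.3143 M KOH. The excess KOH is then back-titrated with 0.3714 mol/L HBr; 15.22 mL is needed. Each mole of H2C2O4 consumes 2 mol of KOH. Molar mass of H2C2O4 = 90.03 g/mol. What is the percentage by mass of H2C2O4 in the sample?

Total n(KOH) added = 0.3143 x 0.05495 = 0.01727 mol.
n(HBr) used = 0.3714 x 0.01522 = 0.005653 mol, which equals the excess n(KOH).
So n(KOH) consumed by the sample = 0.01727 - 0.005653 = 0.01162 mol.
n(H2C2O4) = 0.01162 / 2 = 0.005809 mol.
mass H2C2O4 = 0.005809 x 90.03 = 0.5230 g, so %H2C2O4 = 0.5230/0.7325 x 100 = 71.4%.

71.4%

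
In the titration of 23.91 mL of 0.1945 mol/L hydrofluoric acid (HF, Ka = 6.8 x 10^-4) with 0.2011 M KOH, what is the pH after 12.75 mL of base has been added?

3.26

Initial n(HF) = 0.1945 x 0.02391 = 0.004650 mol.
n(KOH) added = 0.2011 x 0.01275 = 0.002564 mol, converting that many moles of HF to F-.
Remaining n(HF) = 0.002086 mol; n(F-) = 0.002564 mol.
By Henderson-Hasselbalch, pH = pKa + log([A^-]/[HA]) = 3.17 + log(0.002564/0.002086) = 3.17 + (+0.09) = 3.26.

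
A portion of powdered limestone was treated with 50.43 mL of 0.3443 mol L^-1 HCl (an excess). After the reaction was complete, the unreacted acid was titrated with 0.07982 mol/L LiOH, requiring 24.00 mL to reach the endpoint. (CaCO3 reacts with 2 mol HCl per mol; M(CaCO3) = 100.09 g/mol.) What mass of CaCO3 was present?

0.773 g

Total n(HCl) added = 0.3443 x 0.05043 = 0.01736 mol.
n(LiOH) used = 0.07982 x 0.02400 = 0.001916 mol, which equals the excess n(HCl).
So n(HCl) consumed by the sample = 0.01736 - 0.001916 = 0.01545 mol.
n(CaCO3) = 0.01545 / 2 = 0.007724 mol.
mass = 0.007724 mol x 100.09 g/mol = 0.773 g.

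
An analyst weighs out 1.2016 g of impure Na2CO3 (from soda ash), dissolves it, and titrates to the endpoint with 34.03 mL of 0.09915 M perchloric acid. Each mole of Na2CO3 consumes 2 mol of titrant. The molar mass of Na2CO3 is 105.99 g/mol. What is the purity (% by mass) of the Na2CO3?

14.9%

n(HClO4) = 0.09915 x 0.03403 = 0.003374 mol.
n(Na2CO3) = 0.003374 / 2 = 0.001687 mol.
mass of Na2CO3 = 0.001687 x 105.99 = 0.1788 g.
% purity = 0.1788 / 1.2016 x 100 = 14.9%.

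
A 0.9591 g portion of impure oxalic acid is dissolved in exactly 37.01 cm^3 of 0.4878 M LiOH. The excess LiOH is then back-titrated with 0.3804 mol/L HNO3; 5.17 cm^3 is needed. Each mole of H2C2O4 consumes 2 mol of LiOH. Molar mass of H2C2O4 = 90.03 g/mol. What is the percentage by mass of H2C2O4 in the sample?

Total n(LiOH) added = 0.4878 x 0.03701 = 0.01805 mol.
n(HNO3) used = 0.3804 x 0.005170 = 0.001967 mol, which equals the excess n(LiOH).
So n(LiOH) consumed by the sample = 0.01805 - 0.001967 = 0.01609 mol.
n(H2C2O4) = 0.01609 / 2 = 0.008043 mol.
mass H2C2O4 = 0.008043 x 90.03 = 0.7241 g, so %H2C2O4 = 0.7241/0.9591 x 100 = 75.5%.

75.5%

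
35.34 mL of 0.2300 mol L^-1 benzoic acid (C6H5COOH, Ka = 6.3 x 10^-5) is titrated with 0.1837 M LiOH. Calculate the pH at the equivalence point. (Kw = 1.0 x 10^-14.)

8.60

n(C6H5COOH) = 0.2300 x 0.03534 = 0.008128 mol; V(LiOH) at equivalence = 0.008128/0.1837 = 0.04425 L.
At equivalence all the acid is converted to C6H5COO-; total volume = 0.03534 + 0.04425 = 0.07959 L, so [C6H5COO-] = 0.008128/0.07959 = 0.1021 M.
Kb = Kw/Ka = 1.0e-14 / 6.3 x 10^-5 = 1.59e-10.
[OH^-] = sqrt(Kb x [C6H5COO-]) = sqrt(1.59e-10 x 0.1021) = 4.03e-6 M.
pOH = 5.40, so pH = 14.00 - 5.40 = 8.60.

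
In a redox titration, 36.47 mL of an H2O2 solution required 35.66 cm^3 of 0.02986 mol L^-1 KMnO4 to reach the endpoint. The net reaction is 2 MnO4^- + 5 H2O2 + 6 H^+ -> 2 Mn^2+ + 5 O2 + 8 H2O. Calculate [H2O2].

n(KMnO4) = 0.02986 x 0.03566 = 0.001065 mol.
From the balanced equation, 2 mol KMnO4 reacts with 5 mol H2O2, so n(H2O2) = 0.001065 x 5/2 = 0.002662 mol.
[H2O2] = 0.002662 / 0.03647 L = 0.0730 M.

0.0730 M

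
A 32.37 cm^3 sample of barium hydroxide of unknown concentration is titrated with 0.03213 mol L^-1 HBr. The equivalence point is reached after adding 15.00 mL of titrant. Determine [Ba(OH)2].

0.00744 M

n(HBr) delivered = 0.03213 x 0.01500 = 0.0004819 mol.
The reaction is 1 Ba(OH)2 + 2 HBr, so n(Ba(OH)2) = 0.0004819 x 1/2 = 0.0002410 mol.
[Ba(OH)2] = 0.0002410 mol / 0.03237 L = 0.00744 M.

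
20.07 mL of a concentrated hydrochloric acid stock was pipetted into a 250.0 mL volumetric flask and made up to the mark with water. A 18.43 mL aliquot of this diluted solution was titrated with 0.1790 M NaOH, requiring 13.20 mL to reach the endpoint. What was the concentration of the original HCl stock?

n(NaOH) = 0.1790 x 0.01320 = 0.002363 mol.
n(HCl) in the aliquot = 0.002363 mol.
[diluted HCl] = 0.002363 / 0.01843 = 0.1282 M.
Dilution factor = 250.0/20.07 = 12.46, so [stock] = 0.1282 x 12.46 = 1.60 M.

1.60 M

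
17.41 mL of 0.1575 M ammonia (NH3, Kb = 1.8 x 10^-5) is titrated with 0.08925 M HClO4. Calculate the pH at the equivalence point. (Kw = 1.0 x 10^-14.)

5.25

n(NH3) = 0.1575 x 0.01741 = 0.002742 mol; V(HClO4) at equivalence = 0.002742/0.08925 = 0.03072 L.
At equivalence the base is fully converted to NH4+; total volume = 0.04813 L, so [NH4+] = 0.002742/0.04813 = 0.05697 M.
Ka(NH4+) = Kw/Kb = 1.0e-14 / 1.8 x 10^-5 = 5.56e-10.
[H^+] = sqrt(Ka x [NH4+]) = sqrt(5.56e-10 x 0.05697) = 5.63e-6 M.
pH = -log(5.63e-6) = 5.25.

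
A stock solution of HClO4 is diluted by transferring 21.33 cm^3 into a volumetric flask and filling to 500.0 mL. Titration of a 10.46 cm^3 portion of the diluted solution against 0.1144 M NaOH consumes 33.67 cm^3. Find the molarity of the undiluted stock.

8.63 M

n(NaOH) = 0.1144 x 0.03367 = 0.003852 mol.
n(HClO4) in the aliquot = 0.003852 mol.
[diluted HClO4] = 0.003852 / 0.01046 = 0.3682 M.
Dilution factor = 500.0/21.33 = 23.44, so [stock] = 0.3682 x 23.44 = 8.63 M.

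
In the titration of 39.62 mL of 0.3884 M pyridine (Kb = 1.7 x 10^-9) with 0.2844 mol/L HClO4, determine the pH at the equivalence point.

n(C5H5N) = 0.3884 x 0.03962 = 0.01539 mol; V(HClO4) at equivalence = 0.01539/0.2844 = 0.05411 L.
At equivalence the base is fully converted to C5H5NH+; total volume = 0.09373 L, so [C5H5NH+] = 0.01539/0.09373 = 0.1642 M.
Ka(C5H5NH+) = Kw/Kb = 1.0e-14 / 1.7 x 10^-9 = 5.88e-6.
[H^+] = sqrt(Ka x [C5H5NH+]) = sqrt(5.88e-6 x 0.1642) = 0.000983 M.
pH = -log(0.000983) = 3.01.

3.01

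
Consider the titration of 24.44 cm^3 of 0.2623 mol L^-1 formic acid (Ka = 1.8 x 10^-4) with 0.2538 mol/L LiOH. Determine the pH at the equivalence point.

n(HCOOH) = 0.2623 x 0.02444 = 0.006411 mol; V(LiOH) at equivalence = 0.006411/0.2538 = 0.02526 L.
At equivalence all the acid is converted to HCOO-; total volume = 0.02444 + 0.02526 = 0.04970 L, so [HCOO-] = 0.006411/0.04970 = 0.1290 M.
Kb = Kw/Ka = 1.0e-14 / 1.8 x 10^-4 = 5.56e-11.
[OH^-] = sqrt(Kb x [HCOO-]) = sqrt(5.56e-11 x 0.1290) = 2.68e-6 M.
pOH = 5.57, so pH = 14.00 - 5.57 = 8.43.

8.43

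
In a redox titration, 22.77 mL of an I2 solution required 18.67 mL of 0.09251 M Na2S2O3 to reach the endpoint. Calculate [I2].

0.0379 M

n(Na2S2O3) = 0.09251 x 0.01867 = 0.001727 mol.
From the balanced equation, 2 mol Na2S2O3 reacts with 1 mol I2, so n(I2) = 0.001727 x 1/2 = 0.0008636 mol.
[I2] = 0.0008636 / 0.02277 L = 0.0379 M.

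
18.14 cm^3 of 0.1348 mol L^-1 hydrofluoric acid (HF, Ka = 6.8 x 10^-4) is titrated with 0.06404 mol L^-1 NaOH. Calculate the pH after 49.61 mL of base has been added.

12.03

n(acid) = 0.1348 x 0.01814 = 0.002445 mol; n(NaOH) added = 0.06404 x 0.04961 = 0.003177 mol.
Base is in excess by 0.003177 - 0.002445 = 0.0007318 mol in a total volume of 0.06775 L.
[OH^-] = 0.0007318/0.06775 = 0.01080 M, so pOH = 1.97 and pH = 14.00 - 1.97 = 12.03.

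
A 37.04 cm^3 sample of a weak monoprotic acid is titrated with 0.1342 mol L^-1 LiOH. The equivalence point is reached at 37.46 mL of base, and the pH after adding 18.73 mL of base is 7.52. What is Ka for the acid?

18.73 mL is half of the equivalence volume, so this is the half-equivalence point where [HA] = [A^-].
At half-equivalence pH = pKa, so pKa = 7.52.
Ka = 10^(-7.52) = 3.0 x 10^-8.

3.0 x 10^-8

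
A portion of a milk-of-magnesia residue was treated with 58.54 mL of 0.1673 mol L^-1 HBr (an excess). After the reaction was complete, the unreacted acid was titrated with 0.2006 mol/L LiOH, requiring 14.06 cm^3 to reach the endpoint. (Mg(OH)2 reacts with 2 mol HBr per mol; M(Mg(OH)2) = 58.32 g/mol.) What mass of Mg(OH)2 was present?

0.203 g

Total n(HBr) added = 0.1673 x 0.05854 = 0.009794 mol.
n(LiOH) used = 0.2006 x 0.01406 = 0.002820 mol, which equals the excess n(HBr).
So n(HBr) consumed by the sample = 0.009794 - 0.002820 = 0.006973 mol.
n(Mg(OH)2) = 0.006973 / 2 = 0.003487 mol.
mass = 0.003487 mol x 58.32 g/mol = 0.203 g.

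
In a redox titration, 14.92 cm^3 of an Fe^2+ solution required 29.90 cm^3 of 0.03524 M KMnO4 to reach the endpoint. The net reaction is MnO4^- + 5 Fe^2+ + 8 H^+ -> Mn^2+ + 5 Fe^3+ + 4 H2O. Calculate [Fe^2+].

n(KMnO4) = 0.03524 x 0.02990 = 0.001054 mol.
From the balanced equation, 1 mol KMnO4 reacts with 5 mol Fe^2+, so n(Fe^2+) = 0.001054 x 5/1 = 0.005268 mol.
[Fe^2+] = 0.005268 / 0.01492 L = 0.353 M.

0.353 M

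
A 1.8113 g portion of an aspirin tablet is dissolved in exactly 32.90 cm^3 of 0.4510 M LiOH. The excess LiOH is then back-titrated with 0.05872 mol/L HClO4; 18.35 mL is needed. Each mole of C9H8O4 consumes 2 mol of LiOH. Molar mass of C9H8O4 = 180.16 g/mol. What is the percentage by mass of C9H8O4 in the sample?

Total n(LiOH) added = 0.4510 x 0.03290 = 0.01484 mol.
n(HClO4) used = 0.05872 x 0.01835 = 0.001078 mol, which equals the excess n(LiOH).
So n(LiOH) consumed by the sample = 0.01484 - 0.001078 = 0.01376 mol.
n(C9H8O4) = 0.01376 / 2 = 0.006880 mol.
mass C9H8O4 = 0.006880 x 180.16 = 1.240 g, so %C9H8O4 = 1.240/1.8113 x 100 = 68.4%.

68.4%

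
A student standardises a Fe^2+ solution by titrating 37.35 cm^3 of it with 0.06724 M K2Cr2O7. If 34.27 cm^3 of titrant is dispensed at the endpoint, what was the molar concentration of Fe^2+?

n(K2Cr2O7) = 0.06724 x 0.03427 = 0.002304 mol.
From the balanced equation, 1 mol K2Cr2O7 reacts with 6 mol Fe^2+, so n(Fe^2+) = 0.002304 x 6/1 = 0.01383 mol.
[Fe^2+] = 0.01383 / 0.03735 L = 0.370 M.

0.370 M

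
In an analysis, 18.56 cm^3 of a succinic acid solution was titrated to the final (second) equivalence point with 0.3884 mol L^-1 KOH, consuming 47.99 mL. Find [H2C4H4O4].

n(KOH) = 0.3884 x 0.04799 = 0.01864 mol.
At the final (second) equivalence point, 2 mol OH^- react per mol H2C4H4O4, so n(H2C4H4O4) = 0.01864 / 2 = 0.009320 mol.
[H2C4H4O4] = 0.009320 / 0.01856 L = 0.502 M.

0.502 M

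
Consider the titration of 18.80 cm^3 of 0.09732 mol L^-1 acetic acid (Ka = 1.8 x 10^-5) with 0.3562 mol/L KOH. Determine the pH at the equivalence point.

8.81

n(CH3COOH) = 0.09732 x 0.01880 = 0.001830 mol; V(KOH) at equivalence = 0.001830/0.3562 = 0.005136 L.
At equivalence all the acid is converted to CH3COO-; total volume = 0.01880 + 0.005136 = 0.02394 L, so [CH3COO-] = 0.001830/0.02394 = 0.07644 M.
Kb = Kw/Ka = 1.0e-14 / 1.8 x 10^-5 = 5.56e-10.
[OH^-] = sqrt(Kb x [CH3COO-]) = sqrt(5.56e-10 x 0.07644) = 6.52e-6 M.
pOH = 5.19, so pH = 14.00 - 5.19 = 8.81.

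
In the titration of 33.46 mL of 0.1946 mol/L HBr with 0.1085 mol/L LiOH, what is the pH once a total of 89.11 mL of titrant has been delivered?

12.41

n(acid) = 0.1946 x 0.03346 = 0.006511 mol; n(LiOH) added = 0.1085 x 0.08911 = 0.009668 mol.
Base is in excess by 0.009668 - 0.006511 = 0.003157 mol in a total volume of 0.1226 L.
[OH^-] = 0.003157/0.1226 = 0.02576 M, so pOH = 1.59 and pH = 14.00 - 1.59 = 12.41.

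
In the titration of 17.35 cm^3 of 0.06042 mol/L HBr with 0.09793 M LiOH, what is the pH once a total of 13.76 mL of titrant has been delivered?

11.98

n(acid) = 0.06042 x 0.01735 = 0.001048 mol; n(LiOH) added = 0.09793 x 0.01376 = 0.001348 mol.
Base is in excess by 0.001348 - 0.001048 = 0.0002992 mol in a total volume of 0.03111 L.
[OH^-] = 0.0002992/0.03111 = 0.009618 M, so pOH = 2.02 and pH = 14.00 - 2.02 = 11.98.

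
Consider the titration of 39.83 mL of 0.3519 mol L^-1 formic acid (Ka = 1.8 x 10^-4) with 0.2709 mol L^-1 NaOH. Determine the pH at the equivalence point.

8.46

n(HCOOH) = 0.3519 x 0.03983 = 0.01402 mol; V(NaOH) at equivalence = 0.01402/0.2709 = 0.05174 L.
At equivalence all the acid is converted to HCOO-; total volume = 0.03983 + 0.05174 = 0.09157 L, so [HCOO-] = 0.01402/0.09157 = 0.1531 M.
Kb = Kw/Ka = 1.0e-14 / 1.8 x 10^-4 = 5.56e-11.
[OH^-] = sqrt(Kb x [HCOO-]) = sqrt(5.56e-11 x 0.1531) = 2.92e-6 M.
pOH = 5.54, so pH = 14.00 - 5.54 = 8.46.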